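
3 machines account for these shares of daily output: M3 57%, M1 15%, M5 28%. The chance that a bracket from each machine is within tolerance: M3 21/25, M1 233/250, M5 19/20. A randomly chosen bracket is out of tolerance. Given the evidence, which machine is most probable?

M3

Taking complements, P(oversize | each) = M3 0.16, M1 0.068, M5 0.05.
Unnormalized posteriors (prior × likelihood):
  M3: 0.57 × 0.16 = 0.0912
  M1: 0.15 × 0.068 = 0.0102
  M5: 0.28 × 0.05 = 0.014
Total = 0.1154.
Largest term belongs to M3, so M3 is most probable.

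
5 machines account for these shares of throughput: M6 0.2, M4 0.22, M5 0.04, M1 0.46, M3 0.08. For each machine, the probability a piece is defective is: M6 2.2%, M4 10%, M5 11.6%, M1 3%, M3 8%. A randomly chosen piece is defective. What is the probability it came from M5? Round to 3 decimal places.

Prior × likelihood for each hypothesis:
  M6: 0.2 × 0.022 = 0.0044
  M4: 0.22 × 0.1 = 0.022
  M5: 0.04 × 0.116 = 0.00464
  M1: 0.46 × 0.03 = 0.0138
  M3: 0.08 × 0.08 = 0.0064
Sum = 0.05124.
P(M5 | evidence) = 0.00464 / 0.05124 ≈ 0.091.

0.091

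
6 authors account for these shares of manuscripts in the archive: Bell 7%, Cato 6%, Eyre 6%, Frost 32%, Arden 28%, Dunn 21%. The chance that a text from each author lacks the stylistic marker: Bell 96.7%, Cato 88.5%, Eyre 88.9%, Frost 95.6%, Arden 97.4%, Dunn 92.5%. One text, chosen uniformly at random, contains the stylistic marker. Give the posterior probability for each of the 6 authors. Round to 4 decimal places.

Taking complements, P(marker | each) = Bell 0.033, Cato 0.115, Eyre 0.111, Frost 0.044, Arden 0.026, Dunn 0.075.
Compute prior × likelihood for every hypothesis:
  Bell: 0.07 × 0.033 = 0.00231
  Cato: 0.06 × 0.115 = 0.0069
  Eyre: 0.06 × 0.111 = 0.00666
  Frost: 0.32 × 0.044 = 0.01408
  Arden: 0.28 × 0.026 = 0.00728
  Dunn: 0.21 × 0.075 = 0.01575
Total = 0.05298.
P(Bell | marker) = 0.00231/0.05298 ≈ 0.0436
P(Cato | marker) = 0.0069/0.05298 ≈ 0.1302
P(Eyre | marker) = 0.00666/0.05298 ≈ 0.1257
P(Frost | marker) = 0.01408/0.05298 ≈ 0.2658
P(Arden | marker) = 0.00728/0.05298 ≈ 0.1374
P(Dunn | marker) = 0.01575/0.05298 ≈ 0.2973

Bell 0.0436, Cato 0.1302, Eyre 0.1257, Frost 0.2658, Arden 0.1374, Dunn 0.2973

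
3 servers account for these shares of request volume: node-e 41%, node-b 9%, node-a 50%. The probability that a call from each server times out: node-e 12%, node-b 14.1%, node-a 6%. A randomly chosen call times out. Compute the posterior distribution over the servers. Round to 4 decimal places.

node-e 0.5354, node-b 0.1381, node-a 0.3265

Compute prior × likelihood for every hypothesis:
  node-e: 0.41 × 0.12 = 0.0492
  node-b: 0.09 × 0.141 = 0.01269
  node-a: 0.5 × 0.06 = 0.03
Normalizing constant = 0.09189.
P(node-e | timeout) = 0.0492/0.09189 ≈ 0.5354
P(node-b | timeout) = 0.01269/0.09189 ≈ 0.1381
P(node-a | timeout) = 0.03/0.09189 ≈ 0.3265
(Check: 0.5354+0.1381+0.3265 = 1.0000.)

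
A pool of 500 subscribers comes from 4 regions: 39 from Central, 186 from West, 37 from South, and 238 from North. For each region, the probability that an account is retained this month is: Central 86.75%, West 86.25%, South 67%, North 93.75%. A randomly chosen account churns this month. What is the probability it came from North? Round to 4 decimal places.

0.2572

Taking complements, P(churn | each) = Central 0.1325, West 0.1375, South 0.33, North 0.0625.
Compute prior × likelihood for every hypothesis:
  Central: 0.078 × 0.1325 = 0.010335
  West: 0.372 × 0.1375 = 0.05115
  South: 0.074 × 0.33 = 0.02442
  North: 0.476 × 0.0625 = 0.02975
Total = 0.115655.
P(North | evidence) = 0.02975 / 0.115655 ≈ 0.2572.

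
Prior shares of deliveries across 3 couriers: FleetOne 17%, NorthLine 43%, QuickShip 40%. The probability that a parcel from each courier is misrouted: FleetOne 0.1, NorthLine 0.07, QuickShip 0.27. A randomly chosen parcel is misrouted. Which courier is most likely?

QuickShip

Prior × likelihood for each hypothesis:
  FleetOne: 0.17 × 0.1 = 0.017
  NorthLine: 0.43 × 0.07 = 0.0301
  QuickShip: 0.4 × 0.27 = 0.108
Total = 0.1551.
Largest term belongs to QuickShip, so QuickShip is most probable.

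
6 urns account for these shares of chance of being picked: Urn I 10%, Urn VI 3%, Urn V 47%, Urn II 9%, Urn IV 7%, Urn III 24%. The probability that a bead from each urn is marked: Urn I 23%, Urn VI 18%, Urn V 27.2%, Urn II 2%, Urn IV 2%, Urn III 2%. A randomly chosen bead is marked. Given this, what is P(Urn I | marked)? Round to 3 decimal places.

0.140

Compute prior × likelihood for every hypothesis:
  Urn I: 0.1 × 0.23 = 0.023
  Urn VI: 0.03 × 0.18 = 0.0054
  Urn V: 0.47 × 0.272 = 0.12784
  Urn II: 0.09 × 0.02 = 0.0018
  Urn IV: 0.07 × 0.02 = 0.0014
  Urn III: 0.24 × 0.02 = 0.0048
Sum = 0.16424.
P(Urn I | evidence) = 0.023 / 0.16424 ≈ 0.140.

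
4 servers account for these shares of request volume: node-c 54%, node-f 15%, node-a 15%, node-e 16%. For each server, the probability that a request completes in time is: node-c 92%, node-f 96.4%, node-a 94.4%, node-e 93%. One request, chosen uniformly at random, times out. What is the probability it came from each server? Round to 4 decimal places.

Taking complements, P(timeout | each) = node-c 0.08, node-f 0.036, node-a 0.056, node-e 0.07.
Prior × likelihood for each hypothesis:
  node-c: 0.54 × 0.08 = 0.0432
  node-f: 0.15 × 0.036 = 0.0054
  node-a: 0.15 × 0.056 = 0.0084
  node-e: 0.16 × 0.07 = 0.0112
Total = 0.0682.
P(node-c | timeout) = 0.0432/0.0682 ≈ 0.6334
P(node-f | timeout) = 0.0054/0.0682 ≈ 0.0792
P(node-a | timeout) = 0.0084/0.0682 ≈ 0.1232
P(node-e | timeout) = 0.0112/0.0682 ≈ 0.1642

node-c 0.6334, node-f 0.0792, node-a 0.1232, node-e 0.1642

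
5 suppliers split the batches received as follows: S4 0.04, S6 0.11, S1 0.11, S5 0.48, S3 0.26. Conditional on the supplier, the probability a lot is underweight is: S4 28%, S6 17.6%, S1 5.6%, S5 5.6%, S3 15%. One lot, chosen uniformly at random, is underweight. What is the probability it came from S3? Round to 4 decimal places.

0.3801

Prior × likelihood for each hypothesis:
  S4: 0.04 × 0.28 = 0.0112
  S6: 0.11 × 0.176 = 0.01936
  S1: 0.11 × 0.056 = 0.00616
  S5: 0.48 × 0.056 = 0.02688
  S3: 0.26 × 0.15 = 0.039
Sum = 0.1026.
P(S3 | evidence) = 0.039 / 0.1026 ≈ 0.3801.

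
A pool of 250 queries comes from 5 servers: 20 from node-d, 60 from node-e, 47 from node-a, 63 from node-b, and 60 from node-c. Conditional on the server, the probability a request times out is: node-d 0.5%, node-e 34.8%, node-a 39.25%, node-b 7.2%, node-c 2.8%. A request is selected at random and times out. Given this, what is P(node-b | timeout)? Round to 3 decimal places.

Unnormalized posteriors (prior × likelihood):
  node-d: 0.08 × 0.005 = 0.0004
  node-e: 0.24 × 0.348 = 0.08352
  node-a: 0.188 × 0.3925 = 0.07379
  node-b: 0.252 × 0.072 = 0.018144
  node-c: 0.24 × 0.028 = 0.00672
Sum = 0.182574.
P(node-b | evidence) = 0.018144 / 0.182574 ≈ 0.099.

0.099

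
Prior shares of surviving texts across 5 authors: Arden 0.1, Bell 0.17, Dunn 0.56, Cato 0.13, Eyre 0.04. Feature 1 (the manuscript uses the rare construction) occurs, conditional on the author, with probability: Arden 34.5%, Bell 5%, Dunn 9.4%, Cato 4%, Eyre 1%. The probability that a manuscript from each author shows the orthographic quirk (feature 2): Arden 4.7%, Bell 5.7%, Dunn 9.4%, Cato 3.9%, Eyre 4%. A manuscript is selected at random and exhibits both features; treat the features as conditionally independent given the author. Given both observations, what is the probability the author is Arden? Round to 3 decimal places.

0.223

Compute prior × likelihood for every hypothesis:
  Arden: 0.1 × 0.345 × 0.047 = 0.0016215
  Bell: 0.17 × 0.05 × 0.057 = 0.0004845
  Dunn: 0.56 × 0.094 × 0.094 = 0.00494816
  Cato: 0.13 × 0.04 × 0.039 = 0.0002028
  Eyre: 0.04 × 0.01 × 0.04 = 0.000016
Normalizing constant = 0.00727296.
P(Arden | evidence) = 0.0016215 / 0.00727296 ≈ 0.223.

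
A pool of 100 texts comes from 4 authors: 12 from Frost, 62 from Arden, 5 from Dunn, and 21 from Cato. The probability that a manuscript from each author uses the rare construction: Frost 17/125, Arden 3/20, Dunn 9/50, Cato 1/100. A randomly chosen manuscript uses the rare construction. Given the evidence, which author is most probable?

Compute prior × likelihood for every hypothesis:
  Frost: 0.12 × 0.136 = 0.01632
  Arden: 0.62 × 0.15 = 0.093
  Dunn: 0.05 × 0.18 = 0.009
  Cato: 0.21 × 0.01 = 0.0021
Total = 0.12042.
Largest term belongs to Arden, so Arden is most probable.

Arden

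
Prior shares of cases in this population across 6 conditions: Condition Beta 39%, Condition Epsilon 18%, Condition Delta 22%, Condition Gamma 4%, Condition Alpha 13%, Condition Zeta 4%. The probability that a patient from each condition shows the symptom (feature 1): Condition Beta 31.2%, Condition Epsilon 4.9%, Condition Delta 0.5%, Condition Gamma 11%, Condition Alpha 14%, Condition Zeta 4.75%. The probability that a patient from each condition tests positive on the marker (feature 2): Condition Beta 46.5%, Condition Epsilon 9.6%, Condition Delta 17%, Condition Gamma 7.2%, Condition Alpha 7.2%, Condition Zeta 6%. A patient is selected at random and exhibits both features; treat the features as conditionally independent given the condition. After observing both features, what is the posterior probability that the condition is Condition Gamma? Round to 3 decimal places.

0.005

Unnormalized posteriors (prior × likelihood):
  Condition Beta: 0.39 × 0.312 × 0.465 = 0.0565812
  Condition Epsilon: 0.18 × 0.049 × 0.096 = 0.00084672
  Condition Delta: 0.22 × 0.005 × 0.17 = 0.000187
  Condition Gamma: 0.04 × 0.11 × 0.072 = 0.0003168
  Condition Alpha: 0.13 × 0.14 × 0.072 = 0.0013104
  Condition Zeta: 0.04 × 0.0475 × 0.06 = 0.000114
Total = 0.05935612.
P(Condition Gamma | evidence) = 0.0003168 / 0.05935612 ≈ 0.005.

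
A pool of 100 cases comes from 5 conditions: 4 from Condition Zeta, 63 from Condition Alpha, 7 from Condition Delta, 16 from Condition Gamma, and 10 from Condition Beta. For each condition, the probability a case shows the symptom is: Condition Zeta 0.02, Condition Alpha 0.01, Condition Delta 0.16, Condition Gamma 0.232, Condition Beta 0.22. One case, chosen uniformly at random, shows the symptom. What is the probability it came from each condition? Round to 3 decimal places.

Unnormalized posteriors (prior × likelihood):
  Condition Zeta: 0.04 × 0.02 = 0.0008
  Condition Alpha: 0.63 × 0.01 = 0.0063
  Condition Delta: 0.07 × 0.16 = 0.0112
  Condition Gamma: 0.16 × 0.232 = 0.03712
  Condition Beta: 0.1 × 0.22 = 0.022
Normalizing constant = 0.07742.
P(Condition Zeta | symptomatic) = 0.0008/0.07742 ≈ 0.010
P(Condition Alpha | symptomatic) = 0.0063/0.07742 ≈ 0.081
P(Condition Delta | symptomatic) = 0.0112/0.07742 ≈ 0.145
P(Condition Gamma | symptomatic) = 0.03712/0.07742 ≈ 0.479
P(Condition Beta | symptomatic) = 0.022/0.07742 ≈ 0.284

Condition Zeta 0.010, Condition Alpha 0.081, Condition Delta 0.145, Condition Gamma 0.479, Condition Beta 0.284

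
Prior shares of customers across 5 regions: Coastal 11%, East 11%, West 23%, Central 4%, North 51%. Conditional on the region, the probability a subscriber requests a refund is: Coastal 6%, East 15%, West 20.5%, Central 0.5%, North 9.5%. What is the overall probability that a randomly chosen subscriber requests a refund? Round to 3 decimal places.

Prior × likelihood for each hypothesis:
  Coastal: 0.11 × 0.06 = 0.0066
  East: 0.11 × 0.15 = 0.0165
  West: 0.23 × 0.205 = 0.04715
  Central: 0.04 × 0.005 = 0.0002
  North: 0.51 × 0.095 = 0.04845
P(refund) = 0.0066 + 0.0165 + 0.04715 + 0.0002 + 0.04845 = 0.1189 → 0.119.

0.119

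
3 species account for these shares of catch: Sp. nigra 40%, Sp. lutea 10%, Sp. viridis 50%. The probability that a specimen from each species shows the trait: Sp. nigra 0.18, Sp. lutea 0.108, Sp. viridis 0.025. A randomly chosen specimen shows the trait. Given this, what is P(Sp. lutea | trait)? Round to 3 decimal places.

0.113

Unnormalized posteriors (prior × likelihood):
  Sp. nigra: 0.4 × 0.18 = 0.072
  Sp. lutea: 0.1 × 0.108 = 0.0108
  Sp. viridis: 0.5 × 0.025 = 0.0125
Sum = 0.0953.
P(Sp. lutea | evidence) = 0.0108 / 0.0953 ≈ 0.113.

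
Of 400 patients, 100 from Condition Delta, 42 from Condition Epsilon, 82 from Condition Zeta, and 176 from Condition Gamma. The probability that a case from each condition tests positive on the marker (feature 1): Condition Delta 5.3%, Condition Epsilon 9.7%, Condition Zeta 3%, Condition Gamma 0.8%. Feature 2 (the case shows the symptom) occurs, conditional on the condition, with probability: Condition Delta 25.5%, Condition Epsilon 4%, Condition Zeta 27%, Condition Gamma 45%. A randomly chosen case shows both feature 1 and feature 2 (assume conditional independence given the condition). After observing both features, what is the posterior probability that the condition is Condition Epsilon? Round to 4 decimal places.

0.0579

Unnormalized posteriors (prior × likelihood):
  Condition Delta: 0.25 × 0.053 × 0.255 = 0.00337875
  Condition Epsilon: 0.105 × 0.097 × 0.04 = 0.0004074
  Condition Zeta: 0.205 × 0.03 × 0.27 = 0.0016605
  Condition Gamma: 0.44 × 0.008 × 0.45 = 0.001584
Sum = 0.00703065.
P(Condition Epsilon | evidence) = 0.0004074 / 0.00703065 ≈ 0.0579.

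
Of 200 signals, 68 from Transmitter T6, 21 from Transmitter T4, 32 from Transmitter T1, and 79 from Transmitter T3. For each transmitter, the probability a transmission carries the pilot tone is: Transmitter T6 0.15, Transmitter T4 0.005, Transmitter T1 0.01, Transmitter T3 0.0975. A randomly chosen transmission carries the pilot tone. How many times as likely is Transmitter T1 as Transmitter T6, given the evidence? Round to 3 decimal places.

0.031

Compute prior × likelihood for every hypothesis:
  Transmitter T6: 0.34 × 0.15 = 0.051
  Transmitter T4: 0.105 × 0.005 = 0.000525
  Transmitter T1: 0.16 × 0.01 = 0.0016
  Transmitter T3: 0.395 × 0.0975 = 0.0385125
Normalizing constant = 0.0916375.
The ratio is 0.0016 / 0.051 (the normalizer cancels) = 0.031.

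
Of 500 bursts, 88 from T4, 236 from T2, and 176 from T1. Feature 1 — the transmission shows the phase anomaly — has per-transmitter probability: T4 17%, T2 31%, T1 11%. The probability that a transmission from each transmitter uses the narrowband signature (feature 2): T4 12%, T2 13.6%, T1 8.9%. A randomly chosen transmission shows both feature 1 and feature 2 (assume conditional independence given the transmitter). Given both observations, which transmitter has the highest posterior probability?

T2

Compute prior × likelihood for every hypothesis:
  T4: 0.176 × 0.17 × 0.12 = 0.0035904
  T2: 0.472 × 0.31 × 0.136 = 0.01989952
  T1: 0.352 × 0.11 × 0.089 = 0.00344608
Sum = 0.026936.
Largest term belongs to T2, so T2 is most probable.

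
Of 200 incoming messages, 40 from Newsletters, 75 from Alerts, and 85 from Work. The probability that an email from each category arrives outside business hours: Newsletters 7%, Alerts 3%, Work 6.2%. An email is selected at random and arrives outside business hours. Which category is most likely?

Prior × likelihood for each hypothesis:
  Newsletters: 0.2 × 0.07 = 0.014
  Alerts: 0.375 × 0.03 = 0.01125
  Work: 0.425 × 0.062 = 0.02635
Normalizing constant = 0.0516.
Largest term belongs to Work, so Work is most probable.

Work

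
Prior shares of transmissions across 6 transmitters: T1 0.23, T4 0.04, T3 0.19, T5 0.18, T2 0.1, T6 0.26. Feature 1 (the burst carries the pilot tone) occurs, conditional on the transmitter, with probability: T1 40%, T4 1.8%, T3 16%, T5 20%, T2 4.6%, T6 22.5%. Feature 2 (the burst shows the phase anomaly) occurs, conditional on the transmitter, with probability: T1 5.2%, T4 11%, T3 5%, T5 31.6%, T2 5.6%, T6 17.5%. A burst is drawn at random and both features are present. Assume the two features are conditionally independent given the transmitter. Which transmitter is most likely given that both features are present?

T5

Compute prior × likelihood for every hypothesis:
  T1: 0.23 × 0.4 × 0.052 = 0.004784
  T4: 0.04 × 0.018 × 0.11 = 0.0000792
  T3: 0.19 × 0.16 × 0.05 = 0.00152
  T5: 0.18 × 0.2 × 0.316 = 0.011376
  T2: 0.1 × 0.046 × 0.056 = 0.0002576
  T6: 0.26 × 0.225 × 0.175 = 0.0102375
Normalizing constant = 0.0282543.
Largest term belongs to T5, so T5 is most probable.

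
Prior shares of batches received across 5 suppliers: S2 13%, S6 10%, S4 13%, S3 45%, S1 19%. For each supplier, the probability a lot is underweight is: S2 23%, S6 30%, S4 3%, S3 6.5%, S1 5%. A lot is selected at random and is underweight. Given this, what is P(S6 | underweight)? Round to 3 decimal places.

0.293

By Bayes' rule, posterior ∝ prior × likelihood:
  S2: 0.13 × 0.23 = 0.0299
  S6: 0.1 × 0.3 = 0.03
  S4: 0.13 × 0.03 = 0.0039
  S3: 0.45 × 0.065 = 0.02925
  S1: 0.19 × 0.05 = 0.0095
Sum = 0.10255.
P(S6 | evidence) = 0.03 / 0.10255 ≈ 0.293.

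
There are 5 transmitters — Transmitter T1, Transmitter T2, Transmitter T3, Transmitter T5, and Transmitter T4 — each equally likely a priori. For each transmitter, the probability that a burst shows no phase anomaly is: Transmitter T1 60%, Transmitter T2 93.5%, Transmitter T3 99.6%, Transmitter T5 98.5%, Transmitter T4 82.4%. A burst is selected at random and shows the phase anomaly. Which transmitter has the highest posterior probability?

Transmitter T1

Taking complements, P(anomaly | each) = Transmitter T1 0.4, Transmitter T2 0.065, Transmitter T3 0.004, Transmitter T5 0.015, Transmitter T4 0.176.
With a uniform prior (1/5 each), posterior ∝ likelihood:
  Transmitter T1: 0.4
  Transmitter T2: 0.065
  Transmitter T3: 0.004
  Transmitter T5: 0.015
  Transmitter T4: 0.176
Normalizing constant = 0.66.
Largest term belongs to Transmitter T1, so Transmitter T1 is most probable.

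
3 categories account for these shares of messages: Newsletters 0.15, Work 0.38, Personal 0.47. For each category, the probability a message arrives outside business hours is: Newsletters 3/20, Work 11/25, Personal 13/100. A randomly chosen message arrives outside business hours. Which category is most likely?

Unnormalized posteriors (prior × likelihood):
  Newsletters: 0.15 × 0.15 = 0.0225
  Work: 0.38 × 0.44 = 0.1672
  Personal: 0.47 × 0.13 = 0.0611
Total = 0.2508.
Largest term belongs to Work, so Work is most probable.

Work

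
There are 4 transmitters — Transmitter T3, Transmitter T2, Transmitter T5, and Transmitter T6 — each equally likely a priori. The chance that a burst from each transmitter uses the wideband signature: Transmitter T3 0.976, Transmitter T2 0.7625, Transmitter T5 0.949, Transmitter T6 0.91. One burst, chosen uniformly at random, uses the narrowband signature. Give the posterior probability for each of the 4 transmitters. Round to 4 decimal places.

Transmitter T3 0.0596, Transmitter T2 0.5901, Transmitter T5 0.1267, Transmitter T6 0.2236

Taking complements, P(narrowband | each) = Transmitter T3 0.024, Transmitter T2 0.2375, Transmitter T5 0.051, Transmitter T6 0.09.
Since the prior is uniform, the posterior is proportional to the likelihood:
  Transmitter T3: 0.024
  Transmitter T2: 0.2375
  Transmitter T5: 0.051
  Transmitter T6: 0.09
Sum = 0.4025.
P(Transmitter T3 | narrowband) = 0.024/0.4025 ≈ 0.0596
P(Transmitter T2 | narrowband) = 0.2375/0.4025 ≈ 0.5901
P(Transmitter T5 | narrowband) = 0.051/0.4025 ≈ 0.1267
P(Transmitter T6 | narrowband) = 0.09/0.4025 ≈ 0.2236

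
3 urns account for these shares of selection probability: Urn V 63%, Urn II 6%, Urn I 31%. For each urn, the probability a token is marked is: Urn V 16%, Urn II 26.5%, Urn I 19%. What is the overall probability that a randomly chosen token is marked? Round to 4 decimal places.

0.1756

Prior × likelihood for each hypothesis:
  Urn V: 0.63 × 0.16 = 0.1008
  Urn II: 0.06 × 0.265 = 0.0159
  Urn I: 0.31 × 0.19 = 0.0589
P(marked) = 0.1008 + 0.0159 + 0.0589 = 0.1756 → 0.1756.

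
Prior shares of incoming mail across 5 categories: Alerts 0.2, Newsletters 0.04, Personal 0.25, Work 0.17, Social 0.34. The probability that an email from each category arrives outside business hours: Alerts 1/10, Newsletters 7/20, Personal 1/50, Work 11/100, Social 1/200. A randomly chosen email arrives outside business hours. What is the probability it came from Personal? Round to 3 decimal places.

0.084

Compute prior × likelihood for every hypothesis:
  Alerts: 0.2 × 0.1 = 0.02
  Newsletters: 0.04 × 0.35 = 0.014
  Personal: 0.25 × 0.02 = 0.005
  Work: 0.17 × 0.11 = 0.0187
  Social: 0.34 × 0.005 = 0.0017
Sum = 0.0594.
P(Personal | evidence) = 0.005 / 0.0594 ≈ 0.084.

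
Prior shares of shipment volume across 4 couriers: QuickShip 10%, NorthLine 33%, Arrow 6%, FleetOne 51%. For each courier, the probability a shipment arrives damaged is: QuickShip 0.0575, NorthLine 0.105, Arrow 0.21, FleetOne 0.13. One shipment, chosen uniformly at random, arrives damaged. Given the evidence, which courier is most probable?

Prior × likelihood for each hypothesis:
  QuickShip: 0.1 × 0.0575 = 0.00575
  NorthLine: 0.33 × 0.105 = 0.03465
  Arrow: 0.06 × 0.21 = 0.0126
  FleetOne: 0.51 × 0.13 = 0.0663
Sum = 0.1193.
Largest term belongs to FleetOne, so FleetOne is most probable.

FleetOne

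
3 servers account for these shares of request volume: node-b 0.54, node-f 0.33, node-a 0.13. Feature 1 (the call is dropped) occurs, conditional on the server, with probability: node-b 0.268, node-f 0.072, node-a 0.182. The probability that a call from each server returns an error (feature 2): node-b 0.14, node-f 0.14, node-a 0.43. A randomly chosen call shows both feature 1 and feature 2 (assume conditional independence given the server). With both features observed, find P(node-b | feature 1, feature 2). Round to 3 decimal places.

Unnormalized posteriors (prior × likelihood):
  node-b: 0.54 × 0.268 × 0.14 = 0.0202608
  node-f: 0.33 × 0.072 × 0.14 = 0.0033264
  node-a: 0.13 × 0.182 × 0.43 = 0.0101738
Normalizing constant = 0.033761.
P(node-b | evidence) = 0.0202608 / 0.033761 ≈ 0.600.

0.600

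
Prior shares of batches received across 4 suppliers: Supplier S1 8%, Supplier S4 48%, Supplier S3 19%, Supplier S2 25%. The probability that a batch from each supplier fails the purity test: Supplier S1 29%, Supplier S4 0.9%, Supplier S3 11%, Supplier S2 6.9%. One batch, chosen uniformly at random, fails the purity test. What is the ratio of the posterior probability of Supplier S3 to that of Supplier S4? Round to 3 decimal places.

Prior × likelihood for each hypothesis:
  Supplier S1: 0.08 × 0.29 = 0.0232
  Supplier S4: 0.48 × 0.009 = 0.00432
  Supplier S3: 0.19 × 0.11 = 0.0209
  Supplier S2: 0.25 × 0.069 = 0.01725
Normalizing constant = 0.06567.
The ratio is 0.0209 / 0.00432 (the normalizer cancels) = 4.838.

4.838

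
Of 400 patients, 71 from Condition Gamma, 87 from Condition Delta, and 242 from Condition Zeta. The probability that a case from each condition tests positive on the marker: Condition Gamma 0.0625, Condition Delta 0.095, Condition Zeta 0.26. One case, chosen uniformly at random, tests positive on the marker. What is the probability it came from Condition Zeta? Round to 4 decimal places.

Unnormalized posteriors (prior × likelihood):
  Condition Gamma: 0.1775 × 0.0625 = 0.01109375
  Condition Delta: 0.2175 × 0.095 = 0.0206625
  Condition Zeta: 0.605 × 0.26 = 0.1573
Normalizing constant = 0.18905625.
P(Condition Zeta | evidence) = 0.1573 / 0.18905625 ≈ 0.8320.

0.8320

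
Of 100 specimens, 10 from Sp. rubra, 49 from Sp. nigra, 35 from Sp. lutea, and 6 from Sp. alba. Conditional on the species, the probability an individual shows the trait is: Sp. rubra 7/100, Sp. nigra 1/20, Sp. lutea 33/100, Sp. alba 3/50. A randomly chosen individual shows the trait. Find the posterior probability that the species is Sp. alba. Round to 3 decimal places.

0.024

Unnormalized posteriors (prior × likelihood):
  Sp. rubra: 0.1 × 0.07 = 0.007
  Sp. nigra: 0.49 × 0.05 = 0.0245
  Sp. lutea: 0.35 × 0.33 = 0.1155
  Sp. alba: 0.06 × 0.06 = 0.0036
Total = 0.1506.
P(Sp. alba | evidence) = 0.0036 / 0.1506 ≈ 0.024.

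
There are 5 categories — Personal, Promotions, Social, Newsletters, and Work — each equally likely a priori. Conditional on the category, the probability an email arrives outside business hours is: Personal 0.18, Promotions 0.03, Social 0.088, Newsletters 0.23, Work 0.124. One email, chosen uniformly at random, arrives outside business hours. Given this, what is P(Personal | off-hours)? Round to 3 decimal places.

With a uniform prior (1/5 each), posterior ∝ likelihood:
  Personal: 0.18
  Promotions: 0.03
  Social: 0.088
  Newsletters: 0.23
  Work: 0.124
Sum = 0.652.
P(Personal | evidence) = 0.18 / 0.652 ≈ 0.276.

0.276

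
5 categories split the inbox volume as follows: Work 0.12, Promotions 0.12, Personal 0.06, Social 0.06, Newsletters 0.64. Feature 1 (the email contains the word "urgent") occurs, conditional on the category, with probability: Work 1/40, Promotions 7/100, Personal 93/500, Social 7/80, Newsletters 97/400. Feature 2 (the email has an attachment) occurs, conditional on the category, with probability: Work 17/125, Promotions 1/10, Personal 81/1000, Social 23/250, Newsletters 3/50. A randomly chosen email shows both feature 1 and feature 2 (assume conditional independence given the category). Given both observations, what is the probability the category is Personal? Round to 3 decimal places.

Compute prior × likelihood for every hypothesis:
  Work: 0.12 × 0.025 × 0.136 = 0.000408
  Promotions: 0.12 × 0.07 × 0.1 = 0.00084
  Personal: 0.06 × 0.186 × 0.081 = 0.00090396
  Social: 0.06 × 0.0875 × 0.092 = 0.000483
  Newsletters: 0.64 × 0.2425 × 0.06 = 0.009312
Normalizing constant = 0.01194696.
P(Personal | evidence) = 0.00090396 / 0.01194696 ≈ 0.076.

0.076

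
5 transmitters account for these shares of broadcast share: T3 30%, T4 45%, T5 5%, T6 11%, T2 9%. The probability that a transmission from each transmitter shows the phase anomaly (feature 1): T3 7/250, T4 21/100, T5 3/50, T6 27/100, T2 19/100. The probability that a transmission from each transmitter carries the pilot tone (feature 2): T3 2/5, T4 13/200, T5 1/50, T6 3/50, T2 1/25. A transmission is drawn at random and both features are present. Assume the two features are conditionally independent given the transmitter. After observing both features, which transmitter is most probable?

Prior × likelihood for each hypothesis:
  T3: 0.3 × 0.028 × 0.4 = 0.00336
  T4: 0.45 × 0.21 × 0.065 = 0.0061425
  T5: 0.05 × 0.06 × 0.02 = 0.00006
  T6: 0.11 × 0.27 × 0.06 = 0.001782
  T2: 0.09 × 0.19 × 0.04 = 0.000684
Normalizing constant = 0.0120285.
Largest term belongs to T4, so T4 is most probable.

T4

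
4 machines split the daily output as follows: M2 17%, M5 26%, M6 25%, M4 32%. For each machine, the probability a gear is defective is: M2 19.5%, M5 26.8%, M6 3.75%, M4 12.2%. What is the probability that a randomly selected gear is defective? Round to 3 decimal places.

0.151

Prior × likelihood for each hypothesis:
  M2: 0.17 × 0.195 = 0.03315
  M5: 0.26 × 0.268 = 0.06968
  M6: 0.25 × 0.0375 = 0.009375
  M4: 0.32 × 0.122 = 0.03904
P(defective) = 0.03315 + 0.06968 + 0.009375 + 0.03904 = 0.151245 → 0.151.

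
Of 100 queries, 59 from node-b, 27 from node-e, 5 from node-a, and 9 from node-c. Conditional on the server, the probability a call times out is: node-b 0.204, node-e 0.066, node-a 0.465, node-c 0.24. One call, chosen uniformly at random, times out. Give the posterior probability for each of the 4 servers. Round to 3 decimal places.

node-b 0.658, node-e 0.097, node-a 0.127, node-c 0.118

Prior × likelihood for each hypothesis:
  node-b: 0.59 × 0.204 = 0.12036
  node-e: 0.27 × 0.066 = 0.01782
  node-a: 0.05 × 0.465 = 0.02325
  node-c: 0.09 × 0.24 = 0.0216
Total = 0.18303.
P(node-b | timeout) = 0.12036/0.18303 ≈ 0.658
P(node-e | timeout) = 0.01782/0.18303 ≈ 0.097
P(node-a | timeout) = 0.02325/0.18303 ≈ 0.127
P(node-c | timeout) = 0.0216/0.18303 ≈ 0.118
(Check: 0.658+0.097+0.127+0.118 = 1.000.)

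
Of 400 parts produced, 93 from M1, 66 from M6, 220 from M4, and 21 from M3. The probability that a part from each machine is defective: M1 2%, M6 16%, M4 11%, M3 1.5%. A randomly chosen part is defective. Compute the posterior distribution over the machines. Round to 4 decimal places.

Prior × likelihood for each hypothesis:
  M1: 0.2325 × 0.02 = 0.00465
  M6: 0.165 × 0.16 = 0.0264
  M4: 0.55 × 0.11 = 0.0605
  M3: 0.0525 × 0.015 = 0.0007875
Sum = 0.0923375.
P(M1 | defective) = 0.00465/0.0923375 ≈ 0.0504
P(M6 | defective) = 0.0264/0.0923375 ≈ 0.2859
P(M4 | defective) = 0.0605/0.0923375 ≈ 0.6552
P(M3 | defective) = 0.0007875/0.0923375 ≈ 0.0085

M1 0.0504, M6 0.2859, M4 0.6552, M3 0.0085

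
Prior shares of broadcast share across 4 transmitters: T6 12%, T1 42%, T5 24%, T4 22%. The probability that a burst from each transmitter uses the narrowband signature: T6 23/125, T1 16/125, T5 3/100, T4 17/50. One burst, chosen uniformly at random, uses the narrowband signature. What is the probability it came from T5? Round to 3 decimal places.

Unnormalized posteriors (prior × likelihood):
  T6: 0.12 × 0.184 = 0.02208
  T1: 0.42 × 0.128 = 0.05376
  T5: 0.24 × 0.03 = 0.0072
  T4: 0.22 × 0.34 = 0.0748
Normalizing constant = 0.15784.
P(T5 | evidence) = 0.0072 / 0.15784 ≈ 0.046.

0.046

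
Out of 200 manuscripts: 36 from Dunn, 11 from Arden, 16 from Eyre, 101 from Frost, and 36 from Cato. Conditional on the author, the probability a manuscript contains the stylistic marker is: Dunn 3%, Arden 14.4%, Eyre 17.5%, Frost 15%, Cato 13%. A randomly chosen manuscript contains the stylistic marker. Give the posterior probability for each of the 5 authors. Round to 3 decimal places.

By Bayes' rule, posterior ∝ prior × likelihood:
  Dunn: 0.18 × 0.03 = 0.0054
  Arden: 0.055 × 0.144 = 0.00792
  Eyre: 0.08 × 0.175 = 0.014
  Frost: 0.505 × 0.15 = 0.07575
  Cato: 0.18 × 0.13 = 0.0234
Normalizing constant = 0.12647.
P(Dunn | marker) = 0.0054/0.12647 ≈ 0.043
P(Arden | marker) = 0.00792/0.12647 ≈ 0.063
P(Eyre | marker) = 0.014/0.12647 ≈ 0.111
P(Frost | marker) = 0.07575/0.12647 ≈ 0.599
P(Cato | marker) = 0.0234/0.12647 ≈ 0.185
(Check: 0.043+0.063+0.111+0.599+0.185 = 1.001.)

Dunn 0.043, Arden 0.063, Eyre 0.111, Frost 0.599, Cato 0.185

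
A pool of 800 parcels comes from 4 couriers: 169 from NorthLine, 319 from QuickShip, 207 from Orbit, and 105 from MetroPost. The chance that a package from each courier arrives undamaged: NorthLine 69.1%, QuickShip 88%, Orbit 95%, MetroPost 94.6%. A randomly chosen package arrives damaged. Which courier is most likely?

Taking complements, P(damaged | each) = NorthLine 0.309, QuickShip 0.12, Orbit 0.05, MetroPost 0.054.
Prior × likelihood for each hypothesis:
  NorthLine: 0.21125 × 0.309 = 0.06527625
  QuickShip: 0.39875 × 0.12 = 0.04785
  Orbit: 0.25875 × 0.05 = 0.0129375
  MetroPost: 0.13125 × 0.054 = 0.0070875
Normalizing constant = 0.13315125.
Largest term belongs to NorthLine, so NorthLine is most probable.

NorthLine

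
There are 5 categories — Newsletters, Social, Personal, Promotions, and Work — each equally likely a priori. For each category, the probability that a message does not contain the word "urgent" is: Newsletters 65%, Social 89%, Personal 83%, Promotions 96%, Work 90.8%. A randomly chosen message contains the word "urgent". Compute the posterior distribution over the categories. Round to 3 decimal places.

Taking complements, P(urgent-flag | each) = Newsletters 0.35, Social 0.11, Personal 0.17, Promotions 0.04, Work 0.092.
Since the prior is uniform, the posterior is proportional to the likelihood:
  Newsletters: 0.35
  Social: 0.11
  Personal: 0.17
  Promotions: 0.04
  Work: 0.092
Normalizing constant = 0.762.
P(Newsletters | urgent-flag) = 0.35/0.762 ≈ 0.459
P(Social | urgent-flag) = 0.11/0.762 ≈ 0.144
P(Personal | urgent-flag) = 0.17/0.762 ≈ 0.223
P(Promotions | urgent-flag) = 0.04/0.762 ≈ 0.052
P(Work | urgent-flag) = 0.092/0.762 ≈ 0.121

Newsletters 0.459, Social 0.144, Personal 0.223, Promotions 0.052, Work 0.121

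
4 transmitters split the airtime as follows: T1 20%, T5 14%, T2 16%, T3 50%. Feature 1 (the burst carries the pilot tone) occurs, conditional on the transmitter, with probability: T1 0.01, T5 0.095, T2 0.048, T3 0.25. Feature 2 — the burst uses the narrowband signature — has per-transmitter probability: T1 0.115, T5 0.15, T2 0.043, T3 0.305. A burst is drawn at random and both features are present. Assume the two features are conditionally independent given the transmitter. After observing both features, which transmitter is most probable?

Unnormalized posteriors (prior × likelihood):
  T1: 0.2 × 0.01 × 0.115 = 0.00023
  T5: 0.14 × 0.095 × 0.15 = 0.001995
  T2: 0.16 × 0.048 × 0.043 = 0.00033024
  T3: 0.5 × 0.25 × 0.305 = 0.038125
Normalizing constant = 0.04068024.
Largest term belongs to T3, so T3 is most probable.

T3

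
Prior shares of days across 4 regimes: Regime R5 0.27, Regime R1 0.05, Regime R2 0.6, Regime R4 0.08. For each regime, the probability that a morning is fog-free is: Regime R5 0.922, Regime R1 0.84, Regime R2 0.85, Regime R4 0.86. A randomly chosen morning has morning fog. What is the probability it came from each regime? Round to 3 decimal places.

Taking complements, P(fog | each) = Regime R5 0.078, Regime R1 0.16, Regime R2 0.15, Regime R4 0.14.
Unnormalized posteriors (prior × likelihood):
  Regime R5: 0.27 × 0.078 = 0.02106
  Regime R1: 0.05 × 0.16 = 0.008
  Regime R2: 0.6 × 0.15 = 0.09
  Regime R4: 0.08 × 0.14 = 0.0112
Sum = 0.13026.
P(Regime R5 | fog) = 0.02106/0.13026 ≈ 0.162
P(Regime R1 | fog) = 0.008/0.13026 ≈ 0.061
P(Regime R2 | fog) = 0.09/0.13026 ≈ 0.691
P(Regime R4 | fog) = 0.0112/0.13026 ≈ 0.086
(Check: 0.162+0.061+0.691+0.086 = 1.000.)

Regime R5 0.162, Regime R1 0.061, Regime R2 0.691, Regime R4 0.086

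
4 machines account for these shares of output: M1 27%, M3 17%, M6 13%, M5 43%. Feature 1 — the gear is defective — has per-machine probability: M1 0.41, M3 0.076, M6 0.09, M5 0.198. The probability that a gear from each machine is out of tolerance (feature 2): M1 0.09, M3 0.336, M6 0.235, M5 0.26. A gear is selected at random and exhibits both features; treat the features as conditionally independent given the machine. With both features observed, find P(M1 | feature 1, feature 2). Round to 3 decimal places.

0.254

Prior × likelihood for each hypothesis:
  M1: 0.27 × 0.41 × 0.09 = 0.009963
  M3: 0.17 × 0.076 × 0.336 = 0.00434112
  M6: 0.13 × 0.09 × 0.235 = 0.0027495
  M5: 0.43 × 0.198 × 0.26 = 0.0221364
Normalizing constant = 0.03919002.
P(M1 | evidence) = 0.009963 / 0.03919002 ≈ 0.254.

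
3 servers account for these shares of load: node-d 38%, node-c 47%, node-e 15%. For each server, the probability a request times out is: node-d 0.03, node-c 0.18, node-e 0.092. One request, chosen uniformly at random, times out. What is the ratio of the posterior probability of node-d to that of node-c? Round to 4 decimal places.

Prior × likelihood for each hypothesis:
  node-d: 0.38 × 0.03 = 0.0114
  node-c: 0.47 × 0.18 = 0.0846
  node-e: 0.15 × 0.092 = 0.0138
Sum = 0.1098.
The ratio is 0.0114 / 0.0846 (the normalizer cancels) = 0.1348.

0.1348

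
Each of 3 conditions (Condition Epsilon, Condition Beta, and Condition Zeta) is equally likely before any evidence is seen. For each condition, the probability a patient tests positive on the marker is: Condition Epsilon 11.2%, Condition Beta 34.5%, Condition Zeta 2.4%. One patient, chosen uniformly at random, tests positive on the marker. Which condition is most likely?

With a uniform prior (1/3 each), posterior ∝ likelihood:
  Condition Epsilon: 0.112
  Condition Beta: 0.345
  Condition Zeta: 0.024
Normalizing constant = 0.481.
Largest term belongs to Condition Beta, so Condition Beta is most probable.

Condition Beta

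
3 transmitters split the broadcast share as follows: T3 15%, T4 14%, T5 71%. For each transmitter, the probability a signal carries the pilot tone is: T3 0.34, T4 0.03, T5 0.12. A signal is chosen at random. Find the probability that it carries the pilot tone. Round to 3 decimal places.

Compute prior × likelihood for every hypothesis:
  T3: 0.15 × 0.34 = 0.051
  T4: 0.14 × 0.03 = 0.0042
  T5: 0.71 × 0.12 = 0.0852
P(pilot) = 0.051 + 0.0042 + 0.0852 = 0.1404 → 0.140.

0.140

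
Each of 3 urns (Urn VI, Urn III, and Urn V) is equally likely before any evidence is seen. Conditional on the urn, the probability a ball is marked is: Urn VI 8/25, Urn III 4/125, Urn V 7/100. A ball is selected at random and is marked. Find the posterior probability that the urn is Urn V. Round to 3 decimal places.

With a uniform prior (1/3 each), posterior ∝ likelihood:
  Urn VI: 0.32
  Urn III: 0.032
  Urn V: 0.07
Sum = 0.422.
P(Urn V | evidence) = 0.07 / 0.422 ≈ 0.166.

0.166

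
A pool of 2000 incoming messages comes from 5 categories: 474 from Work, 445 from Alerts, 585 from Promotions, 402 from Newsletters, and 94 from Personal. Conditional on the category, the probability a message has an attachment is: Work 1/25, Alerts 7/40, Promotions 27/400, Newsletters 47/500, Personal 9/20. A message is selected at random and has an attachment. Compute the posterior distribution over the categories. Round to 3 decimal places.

By Bayes' rule, posterior ∝ prior × likelihood:
  Work: 0.237 × 0.04 = 0.00948
  Alerts: 0.2225 × 0.175 = 0.0389375
  Promotions: 0.2925 × 0.0675 = 0.01974375
  Newsletters: 0.201 × 0.094 = 0.018894
  Personal: 0.047 × 0.45 = 0.02115
Sum = 0.10820525.
P(Work | attachment) = 0.00948/0.10820525 ≈ 0.088
P(Alerts | attachment) = 0.0389375/0.10820525 ≈ 0.360
P(Promotions | attachment) = 0.01974375/0.10820525 ≈ 0.182
P(Newsletters | attachment) = 0.018894/0.10820525 ≈ 0.175
P(Personal | attachment) = 0.02115/0.10820525 ≈ 0.195

Work 0.088, Alerts 0.360, Promotions 0.182, Newsletters 0.175, Personal 0.195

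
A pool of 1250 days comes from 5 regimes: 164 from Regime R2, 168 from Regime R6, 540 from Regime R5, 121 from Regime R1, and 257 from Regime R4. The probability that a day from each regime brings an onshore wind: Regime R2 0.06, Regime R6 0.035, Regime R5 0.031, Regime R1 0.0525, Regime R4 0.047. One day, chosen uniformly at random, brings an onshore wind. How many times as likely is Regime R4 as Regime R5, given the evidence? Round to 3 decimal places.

0.722

Unnormalized posteriors (prior × likelihood):
  Regime R2: 0.1312 × 0.06 = 0.007872
  Regime R6: 0.1344 × 0.035 = 0.004704
  Regime R5: 0.432 × 0.031 = 0.013392
  Regime R1: 0.0968 × 0.0525 = 0.005082
  Regime R4: 0.2056 × 0.047 = 0.0096632
Total = 0.0407132.
The ratio is 0.0096632 / 0.013392 (the normalizer cancels) = 0.722.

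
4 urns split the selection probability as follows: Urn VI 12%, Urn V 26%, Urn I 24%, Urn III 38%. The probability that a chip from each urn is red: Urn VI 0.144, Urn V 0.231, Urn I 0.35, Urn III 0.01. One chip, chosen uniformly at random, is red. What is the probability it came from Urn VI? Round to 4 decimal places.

0.1046

Prior × likelihood for each hypothesis:
  Urn VI: 0.12 × 0.144 = 0.01728
  Urn V: 0.26 × 0.231 = 0.06006
  Urn I: 0.24 × 0.35 = 0.084
  Urn III: 0.38 × 0.01 = 0.0038
Total = 0.16514.
P(Urn VI | evidence) = 0.01728 / 0.16514 ≈ 0.1046.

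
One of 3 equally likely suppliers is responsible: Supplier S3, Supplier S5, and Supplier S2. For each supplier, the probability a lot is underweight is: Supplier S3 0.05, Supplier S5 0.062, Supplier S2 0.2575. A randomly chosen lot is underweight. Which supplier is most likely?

Supplier S2

Since the prior is uniform, the posterior is proportional to the likelihood:
  Supplier S3: 0.05
  Supplier S5: 0.062
  Supplier S2: 0.2575
Sum = 0.3695.
Largest term belongs to Supplier S2, so Supplier S2 is most probable.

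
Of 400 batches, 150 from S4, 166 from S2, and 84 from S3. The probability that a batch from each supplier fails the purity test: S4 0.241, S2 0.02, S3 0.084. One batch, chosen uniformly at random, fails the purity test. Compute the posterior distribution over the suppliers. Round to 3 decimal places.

Compute prior × likelihood for every hypothesis:
  S4: 0.375 × 0.241 = 0.090375
  S2: 0.415 × 0.02 = 0.0083
  S3: 0.21 × 0.084 = 0.01764
Total = 0.116315.
P(S4 | off-spec) = 0.090375/0.116315 ≈ 0.777
P(S2 | off-spec) = 0.0083/0.116315 ≈ 0.071
P(S3 | off-spec) = 0.01764/0.116315 ≈ 0.152

S4 0.777, S2 0.071, S3 0.152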